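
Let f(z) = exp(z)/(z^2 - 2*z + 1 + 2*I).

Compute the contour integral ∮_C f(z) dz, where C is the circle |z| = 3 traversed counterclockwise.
By the residue theorem, ∮_C f(z) dz = 2πi · (sum of the residues of f at the poles inside |z| = 3).

The denominator factors as (z - I)*(z - 2 + I), so the singularities of f are simple poles at z = I, z = 2 - I.
  |I|² = 1 < 9 = 3², so this pole is inside the contour.
  |2 - I|² = 5 < 9 = 3², so this pole is inside the contour.

With P(z) = exp(z) and Q(z) = z^2 - 2*z + 1 + 2*I, each pole is simple, so Res(f, z₀) = P(z₀)/Q'(z₀) with Q'(z) = 2*z - 2.
  Res(f, I) = P(I)/Q'(I) = (exp(I))/(-2 + 2*I) = (-1/4 - I/4)*exp(I)
  Res(f, 2 - I) = P(2 - I)/Q'(2 - I) = (exp(2 - I))/(2 - 2*I) = (1/4 + I/4)*exp(2 - I)

Sum of residues inside C: (1/4 + I/4)*exp(2 - I) + (-1/4 - I/4)*exp(I)
∮_C f(z) dz = 2πi · ((1/4 + I/4)*exp(2 - I) + (-1/4 - I/4)*exp(I)) = pi*(1/2 - I/2)*exp(I) + pi*(-1/2 + I/2)*exp(2 - I)

Final answer: pi*(1/2 - I/2)*exp(I) + pi*(-1/2 + I/2)*exp(2 - I)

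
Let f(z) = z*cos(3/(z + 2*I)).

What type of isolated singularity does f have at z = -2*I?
Let u = z + 2*I. Then
  cos(3/u) = Σ_{k≥0} (-1)^k (3)^(2k)/((2k)!·u^(2k)) = 1 - 9/(2*u^2) + 27/(8*u^4) + ...
which has infinitely many negative powers of u, so cos(3/(z + 2*I)) has an essential singularity at z = -2*I.
The extra factor z is a nonzero polynomial; if the product had at most a pole at z = -2*I, dividing by that polynomial would leave cos(3/(z + 2*I)) with at most a pole too — contradiction. (Equivalently, the product's Laurent series still has infinitely many negative powers.)
So the singularity is essential.

Final answer: essential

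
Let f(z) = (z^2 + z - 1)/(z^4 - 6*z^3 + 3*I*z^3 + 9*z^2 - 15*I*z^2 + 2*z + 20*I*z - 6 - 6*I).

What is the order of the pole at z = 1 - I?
Factor the denominator:
  z^4 - 6*z^3 + 3*I*z^3 + 9*z^2 - 15*I*z^2 + 2*z + 20*I*z - 6 - 6*I = (z - 1 + I)^3*(z - 3)

The numerator P(z) = z^2 + z - 1 has P(1 - I) = -3*I ≠ 0, so no factor of (z - 1 + I) cancels.
Near z = 1 - I we can therefore write f(z) = g(z)/(z - 1 + I)^3 with g analytic at 1 - I and g(1 - I) ≠ 0 (g is the numerator divided by the remaining denominator factors).

Hence z = 1 - I is a pole of order 3.

Final answer: 3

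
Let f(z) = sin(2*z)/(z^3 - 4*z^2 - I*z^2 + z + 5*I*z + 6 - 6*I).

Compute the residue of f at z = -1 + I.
Write f(z) = P(z)/Q(z) with P(z) = sin(2*z) and Q(z) = z^3 - 4*z^2 - I*z^2 + z + 5*I*z + 6 - 6*I.
The denominator factors as Q(z) = (z + 1 - I)*(z - 2)*(z - 3), so z = -1 + I is a simple zero of Q and P is analytic there; z = -1 + I is therefore a simple pole and
  Res(f, z₀) = P(z₀)/Q'(z₀).

Q'(z) = 3*z^2 - 8*z - 2*I*z + 1 + 5*I, so Q'(-1 + I) = 11 - 7*I.
P(-1 + I) = -sin(2 - 2*I).

Res(f, -1 + I) = (-sin(2 - 2*I))/(11 - 7*I) = (-11/170 - 7*I/170)*sin(2 - 2*I)

Final answer: (-11/170 - 7*I/170)*sin(2 - 2*I)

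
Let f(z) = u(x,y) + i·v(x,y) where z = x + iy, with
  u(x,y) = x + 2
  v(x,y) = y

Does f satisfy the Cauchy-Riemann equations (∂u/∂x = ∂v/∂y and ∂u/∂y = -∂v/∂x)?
∂u/∂x = 1
∂v/∂y = 1
∂u/∂y = 0
∂v/∂x = 0
∂u/∂x = ∂v/∂y and ∂u/∂y = -∂v/∂x hold identically; f is analytic.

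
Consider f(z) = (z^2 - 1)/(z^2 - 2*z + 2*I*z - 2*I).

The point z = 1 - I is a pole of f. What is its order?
2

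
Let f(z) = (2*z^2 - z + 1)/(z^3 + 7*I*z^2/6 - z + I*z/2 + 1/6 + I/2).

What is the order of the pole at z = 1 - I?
Factor the denominator:
  z^3 + 7*I*z^2/6 - z + I*z/2 + 1/6 + I/2 = (z - 1 + I)*(z - I/3)*(z + 1 + I/2)

The numerator P(z) = 2*z^2 - z + 1 has P(1 - I) = -3*I ≠ 0, so no factor of (z - 1 + I) cancels.
Near z = 1 - I we can therefore write f(z) = g(z)/(z - 1 + I) with g analytic at 1 - I and g(1 - I) ≠ 0 (g is the numerator divided by the remaining denominator factors).

Hence z = 1 - I is a pole of order 1.

Final answer: 1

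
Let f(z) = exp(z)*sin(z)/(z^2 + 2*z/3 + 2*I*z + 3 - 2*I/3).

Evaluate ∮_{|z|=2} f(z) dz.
By the residue theorem, ∮_C f(z) dz = 2πi · (sum of the residues of f at the poles inside |z| = 2).

The denominator factors as (z - I)*(z + 2/3 + 3*I), so the singularities of f are simple poles at z = I, z = -2/3 - 3*I.
  |I|² = 1 < 4 = 2², so this pole is inside the contour.
  |-2/3 - 3*I|² = 85/9 > 4 = 2², so this pole is outside the contour.

With P(z) = exp(z)*sin(z) and Q(z) = z^2 + 2*z/3 + 2*I*z + 3 - 2*I/3, each pole is simple, so Res(f, z₀) = P(z₀)/Q'(z₀) with Q'(z) = 2*z + 2/3 + 2*I.
  Res(f, I) = P(I)/Q'(I) = (I*exp(I)*sinh(1))/(2/3 + 4*I) = (9/37 + 3*I/74)*exp(I)*sinh(1)

∮_C f(z) dz = 2πi · ((9/37 + 3*I/74)*exp(I)*sinh(1)) = pi*(-3/37 + 18*I/37)*exp(I)*sinh(1)

Final answer: pi*(-3/37 + 18*I/37)*exp(I)*sinh(1)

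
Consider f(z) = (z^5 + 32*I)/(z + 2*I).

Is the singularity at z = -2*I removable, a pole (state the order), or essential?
removable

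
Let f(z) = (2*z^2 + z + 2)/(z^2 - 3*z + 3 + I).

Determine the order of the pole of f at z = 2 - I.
Factor the denominator:
  z^2 - 3*z + 3 + I = (z - 2 + I)*(z - 1 - I)

The numerator P(z) = 2*z^2 + z + 2 has P(2 - I) = 10 - 9*I ≠ 0, so no factor of (z - 2 + I) cancels.
Near z = 2 - I we can therefore write f(z) = g(z)/(z - 2 + I) with g analytic at 2 - I and g(2 - I) ≠ 0 (g is the numerator divided by the remaining denominator factors).

Hence z = 2 - I is a pole of order 1.

Final answer: 1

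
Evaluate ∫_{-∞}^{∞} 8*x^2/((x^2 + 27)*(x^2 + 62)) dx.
Let f(z) = 8*z^2/((z^2 + 27)*(z^2 + 62)). The denominator has no real zeros and deg Q - deg P = 2 ≥ 2, so the integral of f over the upper semicircle |z| = R tends to 0 as R → ∞. Closing the contour in the upper half-plane,
  ∫_{-∞}^{∞} f(x) dx = 2πi · Σ Res(f, z_k)  over the poles with Im z_k > 0.

Zeros of the denominator: z^2 + 27 = 0 gives z = ±3*sqrt(3)*I; z^2 + 62 = 0 gives z = ±sqrt(62)*I.
Upper half-plane: z = 3*sqrt(3)*I, z = sqrt(62)*I (simple).

Each pole is a simple zero of Q(z) = z^4 + 89*z^2 + 1674, so Res(f, z₀) = P(z₀)/Q'(z₀) with P(z) = 8*z^2, Q'(z) = 4*z^3 + 178*z:
  Res(f, 3*sqrt(3)*I) = (-216)/(210*sqrt(3)*I) = 12*sqrt(3)*I/35
  Res(f, sqrt(62)*I) = (-496)/(-70*sqrt(62)*I) = -4*sqrt(62)*I/35

Sum of residues: 4*I*(-sqrt(62) + 3*sqrt(3))/35
∫_{-∞}^{∞} f(x) dx = 2πi · (4*I*(-sqrt(62) + 3*sqrt(3))/35) = 8*pi*(-3*sqrt(3) + sqrt(62))/35

Final answer: 8*pi*(-3*sqrt(3) + sqrt(62))/35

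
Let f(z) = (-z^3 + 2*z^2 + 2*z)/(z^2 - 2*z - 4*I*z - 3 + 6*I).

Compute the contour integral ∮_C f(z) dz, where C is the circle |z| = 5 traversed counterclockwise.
By the residue theorem, ∮_C f(z) dz = 2πi · (sum of the residues of f at the poles inside |z| = 5).

The denominator factors as (z - 3*I)*(z - 2 - I), so the singularities of f are simple poles at z = 3*I, z = 2 + I.
  |3*I|² = 9 < 25 = 5², so this pole is inside the contour.
  |2 + I|² = 5 < 25 = 5², so this pole is inside the contour.

With P(z) = -z^3 + 2*z^2 + 2*z and Q(z) = z^2 - 2*z - 4*I*z - 3 + 6*I, each pole is simple, so Res(f, z₀) = P(z₀)/Q'(z₀) with Q'(z) = 2*z - 2 - 4*I.
  Res(f, 3*I) = P(3*I)/Q'(3*I) = (-18 + 33*I)/(-2 + 2*I) = 51/4 - 15*I/4
  Res(f, 2 + I) = P(2 + I)/Q'(2 + I) = (8 - I)/(2 - 2*I) = 9/4 + 7*I/4

Sum of residues inside C: 15 - 2*I
∮_C f(z) dz = 2πi · (15 - 2*I) = pi*(4 + 30*I)

Final answer: pi*(4 + 30*I)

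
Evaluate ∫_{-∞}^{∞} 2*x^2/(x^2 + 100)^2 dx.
Let f(z) = 2*z^2/(z^2 + 100)^2. The denominator has no real zeros and deg Q - deg P = 2 ≥ 2, so the integral of f over the upper semicircle |z| = R tends to 0 as R → ∞. Closing the contour in the upper half-plane,
  ∫_{-∞}^{∞} f(x) dx = 2πi · Σ Res(f, z_k)  over the poles with Im z_k > 0.

Zeros of the denominator: z^2 + 100 = 0 gives z = ±10*I.
Upper half-plane: z = 10*I (a pole of order 2).

Write f(z) = g(z)/(z - 10*I)^2 with g(z) = 2*z^2/(z + 10*I)^2. For a double pole, Res(f, z₀) = g'(z₀):
  g'(z) = 40*I*z/(z + 10*I)^3
  Res(f, 10*I) = g'(10*I) = -I/20

∫_{-∞}^{∞} f(x) dx = 2πi · (-I/20) = pi/10

Final answer: pi/10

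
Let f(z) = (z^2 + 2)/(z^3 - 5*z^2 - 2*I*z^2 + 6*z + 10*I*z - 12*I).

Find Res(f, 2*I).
Write f(z) = P(z)/Q(z) with P(z) = z^2 + 2 and Q(z) = z^3 - 5*z^2 - 2*I*z^2 + 6*z + 10*I*z - 12*I.
The denominator factors as Q(z) = (z - 2*I)*(z - 3)*(z - 2), so z = 2*I is a simple zero of Q and P is analytic there; z = 2*I is therefore a simple pole and
  Res(f, z₀) = P(z₀)/Q'(z₀).

Q'(z) = 3*z^2 - 10*z - 4*I*z + 6 + 10*I, so Q'(2*I) = 2 - 10*I.
P(2*I) = -2.

Res(f, 2*I) = (-2)/(2 - 10*I) = -1/26 - 5*I/26

Final answer: -1/26 - 5*I/26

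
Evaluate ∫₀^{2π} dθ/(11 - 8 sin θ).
2*sqrt(57)*pi/57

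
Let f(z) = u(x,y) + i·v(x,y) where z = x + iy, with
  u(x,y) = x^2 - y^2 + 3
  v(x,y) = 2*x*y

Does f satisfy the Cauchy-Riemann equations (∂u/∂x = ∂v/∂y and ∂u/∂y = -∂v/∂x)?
∂u/∂x = 2*x
∂v/∂y = 2*x
∂u/∂y = -2*y
∂v/∂x = 2*y
∂u/∂x = ∂v/∂y and ∂u/∂y = -∂v/∂x hold identically; f is analytic.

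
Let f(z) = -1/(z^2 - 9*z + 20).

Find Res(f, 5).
Write f(z) = P(z)/Q(z) with P(z) = -1 and Q(z) = z^2 - 9*z + 20.
The denominator factors as Q(z) = (z - 5)*(z - 4), so z = 5 is a simple zero of Q and P is analytic there; z = 5 is therefore a simple pole and
  Res(f, z₀) = P(z₀)/Q'(z₀).

Q'(z) = 2*z - 9, so Q'(5) = 1.
P(5) = -1.

Res(f, 5) = (-1)/(1) = -1

Final answer: -1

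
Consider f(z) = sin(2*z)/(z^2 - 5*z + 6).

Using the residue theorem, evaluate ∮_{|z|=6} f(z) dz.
By the residue theorem, ∮_C f(z) dz = 2πi · (sum of the residues of f at the poles inside |z| = 6).

The denominator factors as (z - 2)*(z - 3), so the singularities of f are simple poles at z = 2, z = 3.
  |2|² = 4 < 36 = 6², so this pole is inside the contour.
  |3|² = 9 < 36 = 6², so this pole is inside the contour.

With P(z) = sin(2*z) and Q(z) = z^2 - 5*z + 6, each pole is simple, so Res(f, z₀) = P(z₀)/Q'(z₀) with Q'(z) = 2*z - 5.
  Res(f, 2) = P(2)/Q'(2) = (sin(4))/(-1) = -sin(4)
  Res(f, 3) = P(3)/Q'(3) = (sin(6))/(1) = sin(6)

Sum of residues inside C: sin(6) - sin(4)
∮_C f(z) dz = 2πi · (sin(6) - sin(4)) = 2*I*pi*sin(6) - 2*I*pi*sin(4)

Final answer: 2*I*pi*sin(6) - 2*I*pi*sin(4)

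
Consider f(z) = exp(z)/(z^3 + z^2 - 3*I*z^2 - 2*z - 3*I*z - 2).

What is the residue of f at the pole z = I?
(1/2 + I/2)*exp(I)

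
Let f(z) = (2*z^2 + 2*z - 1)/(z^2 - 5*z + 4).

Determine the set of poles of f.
{1, 4}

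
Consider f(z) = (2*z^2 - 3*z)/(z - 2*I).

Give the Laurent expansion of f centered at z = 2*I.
Put w = z - (2*I), i.e. z = w + 2*I. The denominator is w, so it suffices to rewrite the numerator in powers of w.

P(z) = 2*z^2 - 3*z
P(w + 2*I) = -8 - 6*I + (-3 + 8*I)*w + 2*w^2

Dividing each term by w:
  f = (-8 - 6*I)/w - 3 + 8*I + 2*w

Substituting back w = z - 2*I:
  f(z) = (-8 - 6*I)/(z - 2*I) - 3 + 8*I + 2*(z - 2*I)

The series is finite because the numerator is a polynomial; the negative powers form the principal part, and the coefficient of 1/(z - 2*I) gives Res(f, 2*I) = -8 - 6*I.

Final answer: (-8 - 6*I)/(z - 2*I) - 3 + 8*I + 2*(z - 2*I)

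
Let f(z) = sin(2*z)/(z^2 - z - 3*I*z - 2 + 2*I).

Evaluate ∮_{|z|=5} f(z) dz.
By the residue theorem, ∮_C f(z) dz = 2πi · (sum of the residues of f at the poles inside |z| = 5).

The denominator factors as (z - 2*I)*(z - 1 - I), so the singularities of f are simple poles at z = 2*I, z = 1 + I.
  |2*I|² = 4 < 25 = 5², so this pole is inside the contour.
  |1 + I|² = 2 < 25 = 5², so this pole is inside the contour.

With P(z) = sin(2*z) and Q(z) = z^2 - z - 3*I*z - 2 + 2*I, each pole is simple, so Res(f, z₀) = P(z₀)/Q'(z₀) with Q'(z) = 2*z - 1 - 3*I.
  Res(f, 2*I) = P(2*I)/Q'(2*I) = (I*sinh(4))/(-1 + I) = (1/2 - I/2)*sinh(4)
  Res(f, 1 + I) = P(1 + I)/Q'(1 + I) = (sin(2 + 2*I))/(1 - I) = (1/2 + I/2)*sin(2 + 2*I)

Sum of residues inside C: (1/2 - I/2)*sinh(4) + (1/2 + I/2)*sin(2 + 2*I)
∮_C f(z) dz = 2πi · ((1/2 - I/2)*sinh(4) + (1/2 + I/2)*sin(2 + 2*I)) = pi*(-1 + I)*sin(2 + 2*I) + pi*(1 + I)*sinh(4)

Final answer: pi*(-1 + I)*sin(2 + 2*I) + pi*(1 + I)*sinh(4)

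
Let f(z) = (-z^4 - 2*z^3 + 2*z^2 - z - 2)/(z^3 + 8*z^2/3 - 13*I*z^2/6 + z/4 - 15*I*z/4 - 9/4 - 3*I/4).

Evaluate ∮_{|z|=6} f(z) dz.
By the residue theorem, ∮_C f(z) dz = 2πi · (sum of the residues of f at the poles inside |z| = 6).

The denominator factors as (z + 3/2 - 3*I/2)*(z + 3/2)*(z - 1/3 - 2*I/3), so the singularities of f are simple poles at z = -3/2 + 3*I/2, z = -3/2, z = 1/3 + 2*I/3.
  |-3/2 + 3*I/2|² = 9/2 < 36 = 6², so this pole is inside the contour.
  |-3/2|² = 9/4 < 36 = 6², so this pole is inside the contour.
  |1/3 + 2*I/3|² = 5/9 < 36 = 6², so this pole is inside the contour.

With P(z) = -z^4 - 2*z^3 + 2*z^2 - z - 2 and Q(z) = z^3 + 8*z^2/3 - 13*I*z^2/6 + z/4 - 15*I*z/4 - 9/4 - 3*I/4, each pole is simple, so Res(f, z₀) = P(z₀)/Q'(z₀) with Q'(z) = 3*z^2 + 16*z/3 - 13*I*z/3 + 1/4 - 15*I/4.
  Res(f, -3/2 + 3*I/2) = P(-3/2 + 3*I/2)/Q'(-3/2 + 3*I/2) = (25/4 - 24*I)/(-5/4 - 11*I/4) = 931/146 + 755*I/146
  Res(f, -3/2) = P(-3/2)/Q'(-3/2) = (91/16)/(-1 + 11*I/4) = -91/137 - 1001*I/548
  Res(f, 1/3 + 2*I/3) = P(1/3 + 2*I/3)/Q'(1/3 + 2*I/3) = (-170/81 + 2*I/3)/(47/12 - 11*I/36) = -16376/30003 + 11488*I/90009

Sum of residues inside C: 31/6 + 125*I/36
∮_C f(z) dz = 2πi · (31/6 + 125*I/36) = pi*(-125/18 + 31*I/3)

Final answer: pi*(-125/18 + 31*I/3)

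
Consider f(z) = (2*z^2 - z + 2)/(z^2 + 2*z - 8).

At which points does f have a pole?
The singularities of f are the zeros of the denominator. Factoring,
  z^2 + 2*z - 8 = (z - 2)*(z + 4)
so the candidates are z = 2, z = -4.

Check the numerator P(z) = 2*z^2 - z + 2 at each one:
  P(2) = 8 ≠ 0, so z = 2 is a (simple) pole.
  P(-4) = 38 ≠ 0, so z = -4 is a (simple) pole.

Poles of f: {-4, 2}

Final answer: {-4, 2}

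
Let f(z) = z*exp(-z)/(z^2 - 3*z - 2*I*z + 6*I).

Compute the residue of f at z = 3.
Write f(z) = P(z)/Q(z) with P(z) = z*exp(-z) and Q(z) = z^2 - 3*z - 2*I*z + 6*I.
The denominator factors as Q(z) = (z - 3)*(z - 2*I), so z = 3 is a simple zero of Q and P is analytic there; z = 3 is therefore a simple pole and
  Res(f, z₀) = P(z₀)/Q'(z₀).

Q'(z) = 2*z - 3 - 2*I, so Q'(3) = 3 - 2*I.
P(3) = 3*exp(-3).

Res(f, 3) = (3*exp(-3))/(3 - 2*I) = (9/13 + 6*I/13)*exp(-3)

Final answer: (9/13 + 6*I/13)*exp(-3)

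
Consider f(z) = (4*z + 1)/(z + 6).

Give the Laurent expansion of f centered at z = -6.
Put w = z - (-6), i.e. z = w - 6. The denominator is w, so it suffices to rewrite the numerator in powers of w.

P(z) = 4*z + 1
P(w - 6) = -23 + 4*w

Dividing each term by w:
  f = -23/w + 4

Substituting back w = z + 6:
  f(z) = -23/(z + 6) + 4

The series is finite because the numerator is a polynomial; the negative powers form the principal part, and the coefficient of 1/(z + 6) gives Res(f, -6) = -23.

Final answer: -23/(z + 6) + 4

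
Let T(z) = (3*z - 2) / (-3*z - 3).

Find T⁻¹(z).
Set w = T(z) = (3*z - 2) / (-3*z - 3) and solve for z:
  w*(-3*z - 3) = 3*z - 2
  -3*w + z*(-3*w - 3) + 2 = 0
  z*(-3*w - 3) = 3*w - 2
  z = (2 - 3*w)/(3*w + 3)
Renaming the variable, T⁻¹(z) = (-3*z + 2)/(3*z + 3).
(Check: ad - bc = -15 ≠ 0, so T is invertible.)

Final answer: (-3*z + 2)/(3*z + 3)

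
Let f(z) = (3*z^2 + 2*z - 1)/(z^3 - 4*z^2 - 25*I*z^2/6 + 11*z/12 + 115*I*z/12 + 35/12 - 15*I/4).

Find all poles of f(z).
The singularities of f are the zeros of the denominator. Factoring,
  z^3 - 4*z^2 - 25*I*z^2/6 + 11*z/12 + 115*I*z/12 + 35/12 - 15*I/4 = (z - 1/2 - 2*I/3)*(z - 3/2 - I/2)*(z - 2 - 3*I)
so the candidates are z = 1/2 + 2*I/3, z = 3/2 + I/2, z = 2 + 3*I.

Check the numerator P(z) = 3*z^2 + 2*z - 1 at each one:
  P(1/2 + 2*I/3) = -7/12 + 10*I/3 ≠ 0, so z = 1/2 + 2*I/3 is a (simple) pole.
  P(3/2 + I/2) = 8 + 11*I/2 ≠ 0, so z = 3/2 + I/2 is a (simple) pole.
  P(2 + 3*I) = -12 + 42*I ≠ 0, so z = 2 + 3*I is a (simple) pole.

Poles of f: {1/2 + 2*I/3, 3/2 + I/2, 2 + 3*I}

Final answer: {1/2 + 2*I/3, 3/2 + I/2, 2 + 3*I}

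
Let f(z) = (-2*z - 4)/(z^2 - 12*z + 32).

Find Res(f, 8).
Write f(z) = P(z)/Q(z) with P(z) = -2*z - 4 and Q(z) = z^2 - 12*z + 32.
The denominator factors as Q(z) = (z - 4)*(z - 8), so z = 8 is a simple zero of Q and P is analytic there; z = 8 is therefore a simple pole and
  Res(f, z₀) = P(z₀)/Q'(z₀).

Q'(z) = 2*z - 12, so Q'(8) = 4.
P(8) = -20.

Res(f, 8) = (-20)/(4) = -5

Final answer: -5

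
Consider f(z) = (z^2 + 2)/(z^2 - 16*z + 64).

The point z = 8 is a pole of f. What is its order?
Factor the denominator:
  z^2 - 16*z + 64 = (z - 8)^2

The numerator P(z) = z^2 + 2 has P(8) = 66 ≠ 0, so no factor of (z - 8) cancels.
Near z = 8 we can therefore write f(z) = g(z)/(z - 8)^2 with g analytic at 8 and g(8) ≠ 0 (g is just the numerator).

Hence z = 8 is a pole of order 2.

Final answer: 2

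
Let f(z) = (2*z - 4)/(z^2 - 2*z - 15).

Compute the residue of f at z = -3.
Write f(z) = P(z)/Q(z) with P(z) = 2*z - 4 and Q(z) = z^2 - 2*z - 15.
The denominator factors as Q(z) = (z - 5)*(z + 3), so z = -3 is a simple zero of Q and P is analytic there; z = -3 is therefore a simple pole and
  Res(f, z₀) = P(z₀)/Q'(z₀).

Q'(z) = 2*z - 2, so Q'(-3) = -8.
P(-3) = -10.

Res(f, -3) = (-10)/(-8) = 5/4

Final answer: 5/4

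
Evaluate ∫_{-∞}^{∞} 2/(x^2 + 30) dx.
Let f(z) = 2/(z^2 + 30). The denominator has no real zeros and deg Q - deg P = 2 ≥ 2, so the integral of f over the upper semicircle |z| = R tends to 0 as R → ∞. Closing the contour in the upper half-plane,
  ∫_{-∞}^{∞} f(x) dx = 2πi · Σ Res(f, z_k)  over the poles with Im z_k > 0.

Zeros of the denominator: z^2 + 30 = 0 gives z = ±sqrt(30)*I.
Upper half-plane: z = sqrt(30)*I (simple).

Each pole is a simple zero of Q(z) = z^2 + 30, so Res(f, z₀) = P(z₀)/Q'(z₀) with P(z) = 2, Q'(z) = 2*z:
  Res(f, sqrt(30)*I) = (2)/(2*sqrt(30)*I) = -sqrt(30)*I/30

∫_{-∞}^{∞} f(x) dx = 2πi · (-sqrt(30)*I/30) = sqrt(30)*pi/15

Final answer: sqrt(30)*pi/15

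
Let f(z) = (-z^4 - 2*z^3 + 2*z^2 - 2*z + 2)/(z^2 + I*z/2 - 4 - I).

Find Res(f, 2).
Write f(z) = P(z)/Q(z) with P(z) = -z^4 - 2*z^3 + 2*z^2 - 2*z + 2 and Q(z) = z^2 + I*z/2 - 4 - I.
The denominator factors as Q(z) = (z + 2 + I/2)*(z - 2), so z = 2 is a simple zero of Q and P is analytic there; z = 2 is therefore a simple pole and
  Res(f, z₀) = P(z₀)/Q'(z₀).

Q'(z) = 2*z + I/2, so Q'(2) = 4 + I/2.
P(2) = -26.

Res(f, 2) = (-26)/(4 + I/2) = -32/5 + 4*I/5

Final answer: -32/5 + 4*I/5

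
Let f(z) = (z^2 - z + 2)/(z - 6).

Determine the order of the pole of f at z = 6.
Factor the denominator:
  z - 6 = (z - 6)

The numerator P(z) = z^2 - z + 2 has P(6) = 32 ≠ 0, so no factor of (z - 6) cancels.
Near z = 6 we can therefore write f(z) = g(z)/(z - 6) with g analytic at 6 and g(6) ≠ 0 (g is just the numerator).

Hence z = 6 is a pole of order 1.

Final answer: 1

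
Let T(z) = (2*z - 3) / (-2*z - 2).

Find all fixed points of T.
T(z) = z means 2*z - 3 = z*(-2*z - 2), i.e.
  -2*z^2 - 4*z + 3 = 0.
Discriminant: (-4)^2 - 4*(-2)*(3) = 40, so the roots are real.
  z = (4 ± sqrt(40))/(2*(-2))
Fixed points: {-sqrt(10)/2 - 1, -1 + sqrt(10)/2}

Final answer: {-sqrt(10)/2 - 1, -1 + sqrt(10)/2}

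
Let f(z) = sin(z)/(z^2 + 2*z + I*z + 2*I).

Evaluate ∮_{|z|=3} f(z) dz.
By the residue theorem, ∮_C f(z) dz = 2πi · (sum of the residues of f at the poles inside |z| = 3).

The denominator factors as (z + I)*(z + 2), so the singularities of f are simple poles at z = -I, z = -2.
  |-I|² = 1 < 9 = 3², so this pole is inside the contour.
  |-2|² = 4 < 9 = 3², so this pole is inside the contour.

With P(z) = sin(z) and Q(z) = z^2 + 2*z + I*z + 2*I, each pole is simple, so Res(f, z₀) = P(z₀)/Q'(z₀) with Q'(z) = 2*z + 2 + I.
  Res(f, -I) = P(-I)/Q'(-I) = (-I*sinh(1))/(2 - I) = (1/5 - 2*I/5)*sinh(1)
  Res(f, -2) = P(-2)/Q'(-2) = (-sin(2))/(-2 + I) = (2/5 + I/5)*sin(2)

Sum of residues inside C: (1/5 - 2*I/5)*sinh(1) + (2/5 + I/5)*sin(2)
∮_C f(z) dz = 2πi · ((1/5 - 2*I/5)*sinh(1) + (2/5 + I/5)*sin(2)) = pi*(4/5 + 2*I/5)*sinh(1) + pi*(-2/5 + 4*I/5)*sin(2)

Final answer: pi*(4/5 + 2*I/5)*sinh(1) + pi*(-2/5 + 4*I/5)*sin(2)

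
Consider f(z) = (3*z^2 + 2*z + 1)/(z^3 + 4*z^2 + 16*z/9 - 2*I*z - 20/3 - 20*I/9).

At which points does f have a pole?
{-3 - I, -2 + 2*I/3, 1 + I/3}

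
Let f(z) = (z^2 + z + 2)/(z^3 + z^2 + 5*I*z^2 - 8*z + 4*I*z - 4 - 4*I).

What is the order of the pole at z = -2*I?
Factor the denominator:
  z^3 + z^2 + 5*I*z^2 - 8*z + 4*I*z - 4 - 4*I = (z + 2*I)^2*(z + 1 + I)

The numerator P(z) = z^2 + z + 2 has P(-2*I) = -2 - 2*I ≠ 0, so no factor of (z + 2*I) cancels.
Near z = -2*I we can therefore write f(z) = g(z)/(z + 2*I)^2 with g analytic at -2*I and g(-2*I) ≠ 0 (g is the numerator divided by the remaining denominator factors).

Hence z = -2*I is a pole of order 2.

Final answer: 2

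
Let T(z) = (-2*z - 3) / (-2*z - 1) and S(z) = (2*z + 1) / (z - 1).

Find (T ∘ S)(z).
(T ∘ S)(z) = T(S(z)) = ((-2)*S(z) + (-3))/((-2)*S(z) + (-1)). Multiply numerator and denominator by z - 1:
  numerator:   (-2)*(2*z + 1) + (-3)*(z - 1) = -7*z + 1
  denominator: (-2)*(2*z + 1) + (-1)*(z - 1) = -5*z - 1
(T ∘ S)(z) = (-7*z + 1)/(-5*z - 1) = (7*z - 1)/(5*z + 1)

Final answer: (7*z - 1)/(5*z + 1)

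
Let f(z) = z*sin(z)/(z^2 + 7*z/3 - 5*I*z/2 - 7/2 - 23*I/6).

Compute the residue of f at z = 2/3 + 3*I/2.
(115/493 + 186*I/493)*sin(2/3 + 3*I/2)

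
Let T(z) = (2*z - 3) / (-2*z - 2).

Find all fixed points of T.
T(z) = z means 2*z - 3 = z*(-2*z - 2), i.e.
  -2*z^2 - 4*z + 3 = 0.
Discriminant: (-4)^2 - 4*(-2)*(3) = 40, so the roots are real.
  z = (4 ± sqrt(40))/(2*(-2))
Fixed points: {-sqrt(10)/2 - 1, -1 + sqrt(10)/2}

Final answer: {-sqrt(10)/2 - 1, -1 + sqrt(10)/2}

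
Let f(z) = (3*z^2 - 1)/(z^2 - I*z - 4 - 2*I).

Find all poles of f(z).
The singularities of f are the zeros of the denominator. Factoring,
  z^2 - I*z - 4 - 2*I = (z + 2)*(z - 2 - I)
so the candidates are z = -2, z = 2 + I.

Check the numerator P(z) = 3*z^2 - 1 at each one:
  P(-2) = 11 ≠ 0, so z = -2 is a (simple) pole.
  P(2 + I) = 8 + 12*I ≠ 0, so z = 2 + I is a (simple) pole.

Poles of f: {-2, 2 + I}

Final answer: {-2, 2 + I}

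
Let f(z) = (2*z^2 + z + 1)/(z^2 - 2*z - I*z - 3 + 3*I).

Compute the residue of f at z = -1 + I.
Write f(z) = P(z)/Q(z) with P(z) = 2*z^2 + z + 1 and Q(z) = z^2 - 2*z - I*z - 3 + 3*I.
The denominator factors as Q(z) = (z - 3)*(z + 1 - I), so z = -1 + I is a simple zero of Q and P is analytic there; z = -1 + I is therefore a simple pole and
  Res(f, z₀) = P(z₀)/Q'(z₀).

Q'(z) = 2*z - 2 - I, so Q'(-1 + I) = -4 + I.
P(-1 + I) = -3*I.

Res(f, -1 + I) = (-3*I)/(-4 + I) = -3/17 + 12*I/17

Final answer: -3/17 + 12*I/17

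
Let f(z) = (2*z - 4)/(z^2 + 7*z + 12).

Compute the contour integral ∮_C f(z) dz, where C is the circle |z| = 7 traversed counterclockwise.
By the residue theorem, ∮_C f(z) dz = 2πi · (sum of the residues of f at the poles inside |z| = 7).

The denominator factors as (z + 4)*(z + 3), so the singularities of f are simple poles at z = -4, z = -3.
  |-4|² = 16 < 49 = 7², so this pole is inside the contour.
  |-3|² = 9 < 49 = 7², so this pole is inside the contour.

With P(z) = 2*z - 4 and Q(z) = z^2 + 7*z + 12, each pole is simple, so Res(f, z₀) = P(z₀)/Q'(z₀) with Q'(z) = 2*z + 7.
  Res(f, -4) = P(-4)/Q'(-4) = (-12)/(-1) = 12
  Res(f, -3) = P(-3)/Q'(-3) = (-10)/(1) = -10

Sum of residues inside C: 2
∮_C f(z) dz = 2πi · (2) = 4*I*pi

Final answer: 4*I*pi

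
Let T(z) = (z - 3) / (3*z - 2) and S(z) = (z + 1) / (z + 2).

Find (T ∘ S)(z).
(T ∘ S)(z) = T(S(z)) = ((1)*S(z) + (-3))/((3)*S(z) + (-2)). Multiply numerator and denominator by z + 2:
  numerator:   (1)*(z + 1) + (-3)*(z + 2) = -2*z - 5
  denominator: (3)*(z + 1) + (-2)*(z + 2) = z - 1
(T ∘ S)(z) = (-2*z - 5)/(z - 1)

Final answer: (-2*z - 5)/(z - 1)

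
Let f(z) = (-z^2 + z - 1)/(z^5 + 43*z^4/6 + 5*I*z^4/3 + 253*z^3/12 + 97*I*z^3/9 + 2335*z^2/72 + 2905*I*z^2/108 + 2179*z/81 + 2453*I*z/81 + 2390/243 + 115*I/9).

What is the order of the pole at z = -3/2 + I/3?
Factor the denominator:
  z^5 + 43*z^4/6 + 5*I*z^4/3 + 253*z^3/12 + 97*I*z^3/9 + 2335*z^2/72 + 2905*I*z^2/108 + 2179*z/81 + 2453*I*z/81 + 2390/243 + 115*I/9 = (z + 3/2 - I/3)^3*(z + 2/3 + 2*I)*(z + 2 + 2*I/3)

The numerator P(z) = -z^2 + z - 1 has P(-3/2 + I/3) = -167/36 + 4*I/3 ≠ 0, so no factor of (z + 3/2 - I/3) cancels.
Near z = -3/2 + I/3 we can therefore write f(z) = g(z)/(z + 3/2 - I/3)^3 with g analytic at -3/2 + I/3 and g(-3/2 + I/3) ≠ 0 (g is the numerator divided by the remaining denominator factors).

Hence z = -3/2 + I/3 is a pole of order 3.

Final answer: 3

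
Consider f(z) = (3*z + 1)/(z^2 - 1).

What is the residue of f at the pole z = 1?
2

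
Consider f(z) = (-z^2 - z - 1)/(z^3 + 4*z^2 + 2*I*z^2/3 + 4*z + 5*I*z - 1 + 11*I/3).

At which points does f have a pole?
The singularities of f are the zeros of the denominator. Factoring,
  z^3 + 4*z^2 + 2*I*z^2/3 + 4*z + 5*I*z - 1 + 11*I/3 = (z + I)*(z + 3 - I)*(z + 1 + 2*I/3)
so the candidates are z = -I, z = -3 + I, z = -1 - 2*I/3.

Check the numerator P(z) = -z^2 - z - 1 at each one:
  P(-I) = I ≠ 0, so z = -I is a (simple) pole.
  P(-3 + I) = -6 + 5*I ≠ 0, so z = -3 + I is a (simple) pole.
  P(-1 - 2*I/3) = -5/9 - 2*I/3 ≠ 0, so z = -1 - 2*I/3 is a (simple) pole.

Poles of f: {-3 + I, -1 - 2*I/3, -I}

Final answer: {-3 + I, -1 - 2*I/3, -I}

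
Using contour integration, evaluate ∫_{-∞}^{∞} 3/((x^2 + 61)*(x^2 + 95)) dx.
Let f(z) = 3/((z^2 + 61)*(z^2 + 95)). The denominator has no real zeros and deg Q - deg P = 4 ≥ 2, so the integral of f over the upper semicircle |z| = R tends to 0 as R → ∞. Closing the contour in the upper half-plane,
  ∫_{-∞}^{∞} f(x) dx = 2πi · Σ Res(f, z_k)  over the poles with Im z_k > 0.

Zeros of the denominator: z^2 + 61 = 0 gives z = ±sqrt(61)*I; z^2 + 95 = 0 gives z = ±sqrt(95)*I.
Upper half-plane: z = sqrt(61)*I, z = sqrt(95)*I (simple).

Each pole is a simple zero of Q(z) = z^4 + 156*z^2 + 5795, so Res(f, z₀) = P(z₀)/Q'(z₀) with P(z) = 3, Q'(z) = 4*z^3 + 312*z:
  Res(f, sqrt(61)*I) = (3)/(68*sqrt(61)*I) = -3*sqrt(61)*I/4148
  Res(f, sqrt(95)*I) = (3)/(-68*sqrt(95)*I) = 3*sqrt(95)*I/6460

Sum of residues: 3*I*(-95*sqrt(61) + 61*sqrt(95))/394060
∫_{-∞}^{∞} f(x) dx = 2πi · (3*I*(-95*sqrt(61) + 61*sqrt(95))/394060) = 3*pi*(-61*sqrt(95) + 95*sqrt(61))/197030

Final answer: 3*pi*(-61*sqrt(95) + 95*sqrt(61))/197030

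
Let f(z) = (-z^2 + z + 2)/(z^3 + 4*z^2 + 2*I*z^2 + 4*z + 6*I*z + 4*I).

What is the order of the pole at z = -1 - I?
2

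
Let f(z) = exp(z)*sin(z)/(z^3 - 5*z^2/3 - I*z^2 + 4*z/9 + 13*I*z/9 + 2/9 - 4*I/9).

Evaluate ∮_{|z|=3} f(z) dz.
By the residue theorem, ∮_C f(z) dz = 2πi · (sum of the residues of f at the poles inside |z| = 3).

The denominator factors as (z - 2*I/3)*(z - 1)*(z - 2/3 - I/3), so the singularities of f are simple poles at z = 2*I/3, z = 1, z = 2/3 + I/3.
  |2*I/3|² = 4/9 < 9 = 3², so this pole is inside the contour.
  |1|² = 1 < 9 = 3², so this pole is inside the contour.
  |2/3 + I/3|² = 5/9 < 9 = 3², so this pole is inside the contour.

With P(z) = exp(z)*sin(z) and Q(z) = z^3 - 5*z^2/3 - I*z^2 + 4*z/9 + 13*I*z/9 + 2/9 - 4*I/9, each pole is simple, so Res(f, z₀) = P(z₀)/Q'(z₀) with Q'(z) = 3*z^2 - 10*z/3 - 2*I*z + 4/9 + 13*I/9.
  Res(f, 2*I/3) = P(2*I/3)/Q'(2*I/3) = (I*exp(2*I/3)*sinh(2/3))/(4/9 - 7*I/9) = (-63/65 + 36*I/65)*exp(2*I/3)*sinh(2/3)
  Res(f, 1) = P(1)/Q'(1) = (exp(1)*sin(1))/(1/9 - 5*I/9) = exp(1)*(9/26 + 45*I/26)*sin(1)
  Res(f, 2/3 + I/3) = P(2/3 + I/3)/Q'(2/3 + I/3) = (exp(2/3 + I/3)*sin(2/3 + I/3))/(-1/9 + I/3) = (-9/10 - 27*I/10)*exp(2/3 + I/3)*sin(2/3 + I/3)

Sum of residues inside C: (-9/10 - 27*I/10)*exp(2/3 + I/3)*sin(2/3 + I/3) + (-63/65 + 36*I/65)*exp(2*I/3)*sinh(2/3) + exp(1)*(9/26 + 45*I/26)*sin(1)
∮_C f(z) dz = 2πi · ((-9/10 - 27*I/10)*exp(2/3 + I/3)*sin(2/3 + I/3) + (-63/65 + 36*I/65)*exp(2*I/3)*sinh(2/3) + exp(1)*(9/26 + 45*I/26)*sin(1)) = pi*(-72/65 - 126*I/65)*exp(2*I/3)*sinh(2/3) + exp(1)*pi*(-45/13 + 9*I/13)*sin(1) + pi*(27/5 - 9*I/5)*exp(2/3 + I/3)*sin(2/3 + I/3)

Final answer: pi*(-72/65 - 126*I/65)*exp(2*I/3)*sinh(2/3) + exp(1)*pi*(-45/13 + 9*I/13)*sin(1) + pi*(27/5 - 9*I/5)*exp(2/3 + I/3)*sin(2/3 + I/3)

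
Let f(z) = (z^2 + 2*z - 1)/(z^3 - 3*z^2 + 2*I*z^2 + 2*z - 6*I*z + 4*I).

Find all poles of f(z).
The singularities of f are the zeros of the denominator. Factoring,
  z^3 - 3*z^2 + 2*I*z^2 + 2*z - 6*I*z + 4*I = (z - 2)*(z + 2*I)*(z - 1)
so the candidates are z = 2, z = -2*I, z = 1.

Check the numerator P(z) = z^2 + 2*z - 1 at each one:
  P(2) = 7 ≠ 0, so z = 2 is a (simple) pole.
  P(-2*I) = -5 - 4*I ≠ 0, so z = -2*I is a (simple) pole.
  P(1) = 2 ≠ 0, so z = 1 is a (simple) pole.

Poles of f: {-2*I, 1, 2}

Final answer: {-2*I, 1, 2}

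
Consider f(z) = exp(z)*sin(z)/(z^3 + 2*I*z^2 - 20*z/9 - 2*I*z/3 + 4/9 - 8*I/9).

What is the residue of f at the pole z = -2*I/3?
Write f(z) = P(z)/Q(z) with P(z) = exp(z)*sin(z) and Q(z) = z^3 + 2*I*z^2 - 20*z/9 - 2*I*z/3 + 4/9 - 8*I/9.
The denominator factors as Q(z) = (z + 2*I/3)*(z + 1 + I)*(z - 1 + I/3), so z = -2*I/3 is a simple zero of Q and P is analytic there; z = -2*I/3 is therefore a simple pole and
  Res(f, z₀) = P(z₀)/Q'(z₀).

Q'(z) = 3*z^2 + 4*I*z - 20/9 - 2*I/3, so Q'(-2*I/3) = -8/9 - 2*I/3.
P(-2*I/3) = -I*exp(-2*I/3)*sinh(2/3).

Res(f, -2*I/3) = (-I*exp(-2*I/3)*sinh(2/3))/(-8/9 - 2*I/3) = (27/50 + 18*I/25)*exp(-2*I/3)*sinh(2/3)

Final answer: (27/50 + 18*I/25)*exp(-2*I/3)*sinh(2/3)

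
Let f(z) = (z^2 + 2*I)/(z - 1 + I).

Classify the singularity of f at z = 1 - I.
The numerator vanishes at z = 1 - I ((1 - I)^2 = -2*I), so it is divisible by z - 1 + I:
  z^2 + 2*I = (z - 1 + I)*(z + 1 - I)
Hence for z ≠ 1 - I, f(z) = z + 1 - I, a polynomial, and lim_{z→1 - I} f(z) = 2 - 2*I is finite.
So the singularity is removable.

Final answer: removable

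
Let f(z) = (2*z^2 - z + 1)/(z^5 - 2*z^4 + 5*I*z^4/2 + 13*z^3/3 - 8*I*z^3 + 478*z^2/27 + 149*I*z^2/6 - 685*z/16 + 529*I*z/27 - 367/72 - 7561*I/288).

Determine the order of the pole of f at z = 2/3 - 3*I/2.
Factor the denominator:
  z^5 - 2*z^4 + 5*I*z^4/2 + 13*z^3/3 - 8*I*z^3 + 478*z^2/27 + 149*I*z^2/6 - 685*z/16 + 529*I*z/27 - 367/72 - 7561*I/288 = (z - 2/3 + 3*I/2)^3*(z - 3/2 - 3*I)*(z + 3/2 + I)

The numerator P(z) = 2*z^2 - z + 1 has P(2/3 - 3*I/2) = -59/18 - 5*I/2 ≠ 0, so no factor of (z - 2/3 + 3*I/2) cancels.
Near z = 2/3 - 3*I/2 we can therefore write f(z) = g(z)/(z - 2/3 + 3*I/2)^3 with g analytic at 2/3 - 3*I/2 and g(2/3 - 3*I/2) ≠ 0 (g is the numerator divided by the remaining denominator factors).

Hence z = 2/3 - 3*I/2 is a pole of order 3.

Final answer: 3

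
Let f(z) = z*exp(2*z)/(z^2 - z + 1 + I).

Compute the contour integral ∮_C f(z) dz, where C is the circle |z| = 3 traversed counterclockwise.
By the residue theorem, ∮_C f(z) dz = 2πi · (sum of the residues of f at the poles inside |z| = 3).

The denominator factors as (z - 1 + I)*(z - I), so the singularities of f are simple poles at z = 1 - I, z = I.
  |1 - I|² = 2 < 9 = 3², so this pole is inside the contour.
  |I|² = 1 < 9 = 3², so this pole is inside the contour.

With P(z) = z*exp(2*z) and Q(z) = z^2 - z + 1 + I, each pole is simple, so Res(f, z₀) = P(z₀)/Q'(z₀) with Q'(z) = 2*z - 1.
  Res(f, 1 - I) = P(1 - I)/Q'(1 - I) = ((1 - I)*exp(2 - 2*I))/(1 - 2*I) = (3/5 + I/5)*exp(2 - 2*I)
  Res(f, I) = P(I)/Q'(I) = (I*exp(2*I))/(-1 + 2*I) = (2/5 - I/5)*exp(2*I)

Sum of residues inside C: (3/5 + I/5)*exp(2 - 2*I) + (2/5 - I/5)*exp(2*I)
∮_C f(z) dz = 2πi · ((3/5 + I/5)*exp(2 - 2*I) + (2/5 - I/5)*exp(2*I)) = pi*(-2/5 + 6*I/5)*exp(2 - 2*I) + pi*(2/5 + 4*I/5)*exp(2*I)

Final answer: pi*(-2/5 + 6*I/5)*exp(2 - 2*I) + pi*(2/5 + 4*I/5)*exp(2*I)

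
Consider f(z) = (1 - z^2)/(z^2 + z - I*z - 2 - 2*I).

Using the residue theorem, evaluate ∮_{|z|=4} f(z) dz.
pi*(2 + 2*I)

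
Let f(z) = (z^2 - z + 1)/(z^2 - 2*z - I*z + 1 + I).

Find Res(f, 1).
I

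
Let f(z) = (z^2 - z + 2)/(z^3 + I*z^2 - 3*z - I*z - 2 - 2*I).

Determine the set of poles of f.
The singularities of f are the zeros of the denominator. Factoring,
  z^3 + I*z^2 - 3*z - I*z - 2 - 2*I = (z + 1 + I)*(z + 1)*(z - 2)
so the candidates are z = -1 - I, z = -1, z = 2.

Check the numerator P(z) = z^2 - z + 2 at each one:
  P(-1 - I) = 3 + 3*I ≠ 0, so z = -1 - I is a (simple) pole.
  P(-1) = 4 ≠ 0, so z = -1 is a (simple) pole.
  P(2) = 4 ≠ 0, so z = 2 is a (simple) pole.

Poles of f: {-1 - I, -1, 2}

Final answer: {-1 - I, -1, 2}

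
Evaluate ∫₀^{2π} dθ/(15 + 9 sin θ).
pi/6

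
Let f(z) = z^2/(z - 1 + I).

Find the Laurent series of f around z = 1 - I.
Put w = z - (1 - I), i.e. z = w + 1 - I. The denominator is w, so it suffices to rewrite the numerator in powers of w.

P(z) = z^2
P(w + 1 - I) = -2*I + (2 - 2*I)*w + w^2

Dividing each term by w:
  f = -2*I/w + 2 - 2*I + w

Substituting back w = z - 1 + I:
  f(z) = -2*I/(z - 1 + I) + 2 - 2*I + (z - 1 + I)

The series is finite because the numerator is a polynomial; the negative powers form the principal part, and the coefficient of 1/(z - 1 + I) gives Res(f, 1 - I) = -2*I.

Final answer: -2*I/(z - 1 + I) + 2 - 2*I + (z - 1 + I)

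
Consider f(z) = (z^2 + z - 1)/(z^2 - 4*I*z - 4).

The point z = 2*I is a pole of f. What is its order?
Factor the denominator:
  z^2 - 4*I*z - 4 = (z - 2*I)^2

The numerator P(z) = z^2 + z - 1 has P(2*I) = -5 + 2*I ≠ 0, so no factor of (z - 2*I) cancels.
Near z = 2*I we can therefore write f(z) = g(z)/(z - 2*I)^2 with g analytic at 2*I and g(2*I) ≠ 0 (g is just the numerator).

Hence z = 2*I is a pole of order 2.

Final answer: 2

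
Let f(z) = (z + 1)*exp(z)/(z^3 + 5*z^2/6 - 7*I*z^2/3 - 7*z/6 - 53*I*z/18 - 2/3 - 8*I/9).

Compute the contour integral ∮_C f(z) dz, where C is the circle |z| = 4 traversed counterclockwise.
By the residue theorem, ∮_C f(z) dz = 2πi · (sum of the residues of f at the poles inside |z| = 4).

The denominator factors as (z + 1/2)*(z + 1 - I/3)*(z - 2/3 - 2*I), so the singularities of f are simple poles at z = -1/2, z = -1 + I/3, z = 2/3 + 2*I.
  |-1/2|² = 1/4 < 16 = 4², so this pole is inside the contour.
  |-1 + I/3|² = 10/9 < 16 = 4², so this pole is inside the contour.
  |2/3 + 2*I|² = 40/9 < 16 = 4², so this pole is inside the contour.

With P(z) = (z + 1)*exp(z) and Q(z) = z^3 + 5*z^2/6 - 7*I*z^2/3 - 7*z/6 - 53*I*z/18 - 2/3 - 8*I/9, each pole is simple, so Res(f, z₀) = P(z₀)/Q'(z₀) with Q'(z) = 3*z^2 + 5*z/3 - 14*I*z/3 - 7/6 - 53*I/18.
  Res(f, -1/2) = P(-1/2)/Q'(-1/2) = (exp(-1/2)/2)/(-5/4 - 11*I/18) = (-810/2509 + 396*I/2509)*exp(-1/2)
  Res(f, -1 + I/3) = P(-1 + I/3)/Q'(-1 + I/3) = (I*exp(-1 + I/3)/3)/(25/18 + 5*I/18) = (3/65 + 3*I/13)*exp(-1 + I/3)
  Res(f, 2/3 + 2*I) = P(2/3 + 2*I)/Q'(2/3 + 2*I) = ((5/3 + 2*I)*exp(2/3 + 2*I))/(-25/18 + 95*I/18) = (267/965 - 75*I/193)*exp(2/3 + 2*I)

Sum of residues inside C: (3/65 + 3*I/13)*exp(-1 + I/3) + (-810/2509 + 396*I/2509)*exp(-1/2) + (267/965 - 75*I/193)*exp(2/3 + 2*I)
∮_C f(z) dz = 2πi · ((3/65 + 3*I/13)*exp(-1 + I/3) + (-810/2509 + 396*I/2509)*exp(-1/2) + (267/965 - 75*I/193)*exp(2/3 + 2*I)) = pi*(-792/2509 - 1620*I/2509)*exp(-1/2) + pi*(-6/13 + 6*I/65)*exp(-1 + I/3) + pi*(150/193 + 534*I/965)*exp(2/3 + 2*I)

Final answer: pi*(-792/2509 - 1620*I/2509)*exp(-1/2) + pi*(-6/13 + 6*I/65)*exp(-1 + I/3) + pi*(150/193 + 534*I/965)*exp(2/3 + 2*I)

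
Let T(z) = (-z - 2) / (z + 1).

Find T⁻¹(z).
Set w = T(z) = (-z - 2) / (z + 1) and solve for z:
  w*(z + 1) = -z - 2
  w + z*(w + 1) + 2 = 0
  z*(w + 1) = -w - 2
  z = (w + 2)/(-w - 1)
Renaming the variable, T⁻¹(z) = (z + 2)/(-z - 1) = (-z - 2)/(z + 1).
(Check: ad - bc = 1 ≠ 0, so T is invertible.)

Final answer: (-z - 2)/(z + 1)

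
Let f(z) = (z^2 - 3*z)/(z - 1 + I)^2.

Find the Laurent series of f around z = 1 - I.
Put w = z - (1 - I), i.e. z = w + 1 - I. The denominator is w^2, so it suffices to rewrite the numerator in powers of w.

P(z) = z^2 - 3*z
P(w + 1 - I) = -3 + I + (-1 - 2*I)*w + w^2

Dividing each term by w^2:
  f = (-3 + I)/w^2 + (-1 - 2*I)/w + 1

Substituting back w = z - 1 + I:
  f(z) = (-3 + I)/(z - 1 + I)^2 + (-1 - 2*I)/(z - 1 + I) + 1

The series is finite because the numerator is a polynomial; the negative powers form the principal part, and the coefficient of 1/(z - 1 + I) gives Res(f, 1 - I) = -1 - 2*I.

Final answer: (-3 + I)/(z - 1 + I)^2 + (-1 - 2*I)/(z - 1 + I) + 1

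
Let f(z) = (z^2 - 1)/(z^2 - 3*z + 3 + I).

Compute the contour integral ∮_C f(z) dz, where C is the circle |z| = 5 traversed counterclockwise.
By the residue theorem, ∮_C f(z) dz = 2πi · (sum of the residues of f at the poles inside |z| = 5).

The denominator factors as (z - 2 + I)*(z - 1 - I), so the singularities of f are simple poles at z = 2 - I, z = 1 + I.
  |2 - I|² = 5 < 25 = 5², so this pole is inside the contour.
  |1 + I|² = 2 < 25 = 5², so this pole is inside the contour.

With P(z) = z^2 - 1 and Q(z) = z^2 - 3*z + 3 + I, each pole is simple, so Res(f, z₀) = P(z₀)/Q'(z₀) with Q'(z) = 2*z - 3.
  Res(f, 2 - I) = P(2 - I)/Q'(2 - I) = (2 - 4*I)/(1 - 2*I) = 2
  Res(f, 1 + I) = P(1 + I)/Q'(1 + I) = (-1 + 2*I)/(-1 + 2*I) = 1

Sum of residues inside C: 3
∮_C f(z) dz = 2πi · (3) = 6*I*pi

Final answer: 6*I*pi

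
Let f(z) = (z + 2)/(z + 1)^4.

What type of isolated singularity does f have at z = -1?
Write f(z) = g(z)/(z + 1)^4 with g(z) = z + 2.
g is entire and g(-1) = 1 ≠ 0, so no factor of (z + 1) cancels: the Laurent expansion of f about z = -1 starts at the power -4, i.e. lim_{z→z₀} (z - z₀)^4 f(z) = 1 is finite and nonzero.
So z = -1 is a pole of order 4.

Final answer: pole of order 4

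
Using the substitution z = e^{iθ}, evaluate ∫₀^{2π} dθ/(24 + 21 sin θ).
Call the integral J. The integrand is 2π-periodic and we integrate over a full period, so shifting θ does not change the value (θ → θ + π/2 turns sin θ into cos θ). Hence
  J = ∫₀^{2π} dθ/(24 + 21 cos θ).
Put z = e^{iθ}: then cos θ = (z + 1/z)/2, dθ = dz/(iz), and z runs once counterclockwise around |z| = 1:
  J = ∮_{|z|=1} 1/(24 + 21*(z + 1/z)/2) · dz/(iz) = (2/i) ∮_{|z|=1} dz/(21*z^2 + 48*z + 21).
The roots of 21*z^2 + 48*z + 21 are z = (-24 ± sqrt(24^2 - 21^2))/21, with sqrt(135) = 3*sqrt(15); their product is 1, so only z₊ = -8/7 + sqrt(15)/7 lies inside the unit circle (z₋ = -8/7 - sqrt(15)/7 lies outside).
z₊ is a simple zero of q(z) = 21*z^2 + 48*z + 21, so Res(1/q, z₊) = 1/q'(z₊) with q'(z) = 42*z + 48; and q'(z₊) = 21*(z₊ - z₋) = 6*sqrt(15).
Therefore J = (2/i) · 2πi · 1/(6*sqrt(15)) = 2*pi/(3*sqrt(15)) = 2*sqrt(15)*pi/45

Final answer: 2*sqrt(15)*pi/45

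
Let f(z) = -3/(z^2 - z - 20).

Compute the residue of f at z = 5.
Write f(z) = P(z)/Q(z) with P(z) = -3 and Q(z) = z^2 - z - 20.
The denominator factors as Q(z) = (z + 4)*(z - 5), so z = 5 is a simple zero of Q and P is analytic there; z = 5 is therefore a simple pole and
  Res(f, z₀) = P(z₀)/Q'(z₀).

Q'(z) = 2*z - 1, so Q'(5) = 9.
P(5) = -3.

Res(f, 5) = (-3)/(9) = -1/3

Final answer: -1/3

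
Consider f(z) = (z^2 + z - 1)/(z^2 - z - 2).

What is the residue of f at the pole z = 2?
Write f(z) = P(z)/Q(z) with P(z) = z^2 + z - 1 and Q(z) = z^2 - z - 2.
The denominator factors as Q(z) = (z - 2)*(z + 1), so z = 2 is a simple zero of Q and P is analytic there; z = 2 is therefore a simple pole and
  Res(f, z₀) = P(z₀)/Q'(z₀).

Q'(z) = 2*z - 1, so Q'(2) = 3.
P(2) = 5.

Res(f, 2) = (5)/(3) = 5/3

Final answer: 5/3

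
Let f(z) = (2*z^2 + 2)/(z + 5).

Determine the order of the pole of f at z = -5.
Factor the denominator:
  z + 5 = (z + 5)

The numerator P(z) = 2*z^2 + 2 has P(-5) = 52 ≠ 0, so no factor of (z + 5) cancels.
Near z = -5 we can therefore write f(z) = g(z)/(z + 5) with g analytic at -5 and g(-5) ≠ 0 (g is just the numerator).

Hence z = -5 is a pole of order 1.

Final answer: 1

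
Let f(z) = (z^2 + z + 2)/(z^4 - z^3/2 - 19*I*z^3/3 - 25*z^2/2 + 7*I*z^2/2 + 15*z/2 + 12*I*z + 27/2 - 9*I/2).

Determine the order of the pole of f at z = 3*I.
Factor the denominator:
  z^4 - z^3/2 - 19*I*z^3/3 - 25*z^2/2 + 7*I*z^2/2 + 15*z/2 + 12*I*z + 27/2 - 9*I/2 = (z - 3*I)^2*(z + 1 - I/3)*(z - 3/2)

The numerator P(z) = z^2 + z + 2 has P(3*I) = -7 + 3*I ≠ 0, so no factor of (z - 3*I) cancels.
Near z = 3*I we can therefore write f(z) = g(z)/(z - 3*I)^2 with g analytic at 3*I and g(3*I) ≠ 0 (g is the numerator divided by the remaining denominator factors).

Hence z = 3*I is a pole of order 2.

Final answer: 2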